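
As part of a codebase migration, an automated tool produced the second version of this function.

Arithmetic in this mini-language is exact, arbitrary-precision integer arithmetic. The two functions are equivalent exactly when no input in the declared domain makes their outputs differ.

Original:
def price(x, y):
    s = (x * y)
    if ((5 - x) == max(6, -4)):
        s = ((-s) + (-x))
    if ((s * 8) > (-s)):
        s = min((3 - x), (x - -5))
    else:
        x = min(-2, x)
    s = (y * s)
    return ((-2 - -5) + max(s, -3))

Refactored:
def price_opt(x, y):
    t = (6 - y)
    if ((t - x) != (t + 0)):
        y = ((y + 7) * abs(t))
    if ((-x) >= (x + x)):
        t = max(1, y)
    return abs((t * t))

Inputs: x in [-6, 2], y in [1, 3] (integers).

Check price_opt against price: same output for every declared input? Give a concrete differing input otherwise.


Try x=-6, y=1.
price: s becomes -6; next ((5 - x) == max(6, -4)) evaluates to false; next ((s * 8) > (-s)) evaluates to false; next x becomes -6; next s becomes -6; next final value 0
price_opt: t becomes 5; next ((t - x) != (t + 0)) evaluates to true; next y becomes 40; next ((-x) >= (x + x)) evaluates to true; next t becomes 40; next final value 1600
0 != 1600, so the rewrite changes behavior.
verdict: not equivalent; witness: x=-6, y=1


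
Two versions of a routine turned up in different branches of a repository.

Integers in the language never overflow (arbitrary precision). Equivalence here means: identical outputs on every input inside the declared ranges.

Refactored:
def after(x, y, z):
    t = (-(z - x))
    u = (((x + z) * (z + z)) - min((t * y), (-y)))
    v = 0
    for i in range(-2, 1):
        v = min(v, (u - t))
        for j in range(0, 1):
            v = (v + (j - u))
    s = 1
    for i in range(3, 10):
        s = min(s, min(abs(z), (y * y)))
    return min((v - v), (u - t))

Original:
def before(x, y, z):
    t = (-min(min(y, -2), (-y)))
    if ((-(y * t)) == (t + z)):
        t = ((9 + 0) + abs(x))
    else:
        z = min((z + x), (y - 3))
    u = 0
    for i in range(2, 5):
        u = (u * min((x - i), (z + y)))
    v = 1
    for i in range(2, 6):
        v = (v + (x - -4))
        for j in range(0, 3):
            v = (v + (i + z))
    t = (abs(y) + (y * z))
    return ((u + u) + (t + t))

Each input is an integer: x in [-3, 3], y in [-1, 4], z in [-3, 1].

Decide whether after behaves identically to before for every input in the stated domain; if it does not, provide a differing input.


Try x=-3, y=-1, z=-3.
before: t := 2 | ((-(y * t)) == (t + z)): false | z := -6 | u := 0 | iter i=2: | u := 0 | iter i=3: | u := 0 | iter i=4: | u := 0 | v := 1 | iter i=2: | v := 2 | iter j=0: | v := -2 | iter j=1: | v := -6 | iter j=2: | v := -10 | iter i=3: | v := -9 | iter j=0: | v := -12 | iter j=1: | v := -15 | iter j=2: | v := -18 | iter i=4: | v := -17 | iter j=0: | v := -19 | iter j=1: | v := -21 | iter j=2: | v := -23 | iter i=5: | v := -22 | iter j=0: | v := -23 | iter j=1: | v := -24 | iter j=2: | v := -25 | t := 7 | result 14
after: t := 0 | u := 36 | v := 0 | iter i=-2: | v := 0 | iter j=0: | v := -36 | iter i=-1: | v := -36 | iter j=0: | v := -72 | iter i=0: | v := -72 | iter j=0: | v := -108 | s := 1 | iter i=3: | s := 1 | iter i=4: | s := 1 | iter i=5: | s := 1 | iter i=6: | s := 1 | iter i=7: | s := 1 | iter i=8: | s := 1 | iter i=9: | s := 1 | result 0
14 != 0, so the rewrite changes behavior.
verdict: not equivalent; witness: x=-3, y=-1, z=-3


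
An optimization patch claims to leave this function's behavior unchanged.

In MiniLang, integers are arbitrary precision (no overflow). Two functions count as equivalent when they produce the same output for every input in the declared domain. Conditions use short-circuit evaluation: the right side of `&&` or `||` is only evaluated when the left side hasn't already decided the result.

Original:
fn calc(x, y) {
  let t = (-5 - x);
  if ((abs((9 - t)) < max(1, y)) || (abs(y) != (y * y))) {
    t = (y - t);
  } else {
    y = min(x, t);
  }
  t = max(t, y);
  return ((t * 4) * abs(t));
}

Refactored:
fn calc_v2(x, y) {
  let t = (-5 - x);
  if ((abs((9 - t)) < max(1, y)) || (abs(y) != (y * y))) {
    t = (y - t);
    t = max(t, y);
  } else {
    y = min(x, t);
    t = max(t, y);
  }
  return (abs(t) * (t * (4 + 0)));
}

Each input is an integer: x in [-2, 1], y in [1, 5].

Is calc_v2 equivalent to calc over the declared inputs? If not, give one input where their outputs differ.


Reading the diff, among the changes: min/max/abs usage differs; constant usage differs; statement counts differ; arithmetic usage differs.
As a probe, take x=1, y=4: calc runs t=-6, then ((abs((9 - t)) < max(1, y)) || (abs(y) != (y * y))) is true, then t=10, then t=10, then returns 400; calc_v2 runs t=-6, then ((abs((9 - t)) < max(1, y)) || (abs(y) != (y * y))) is true, then t=10, then t=10, then returns 400; both end at 400.
Every one of the 20 inputs gives matching results.
verdict: equivalent


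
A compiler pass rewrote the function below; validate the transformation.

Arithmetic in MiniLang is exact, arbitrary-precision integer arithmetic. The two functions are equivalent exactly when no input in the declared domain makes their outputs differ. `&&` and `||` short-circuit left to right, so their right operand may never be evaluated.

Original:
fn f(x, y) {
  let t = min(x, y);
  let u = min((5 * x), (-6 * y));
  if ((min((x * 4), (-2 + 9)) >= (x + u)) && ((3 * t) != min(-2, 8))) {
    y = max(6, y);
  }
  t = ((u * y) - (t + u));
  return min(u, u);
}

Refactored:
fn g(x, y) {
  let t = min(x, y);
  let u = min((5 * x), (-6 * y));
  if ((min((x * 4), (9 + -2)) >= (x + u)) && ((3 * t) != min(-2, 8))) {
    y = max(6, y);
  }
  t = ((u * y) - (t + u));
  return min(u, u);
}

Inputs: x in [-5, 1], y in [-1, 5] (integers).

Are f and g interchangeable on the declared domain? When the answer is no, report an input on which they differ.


The two versions differ — the changes include same computation, different form.
As a probe, take x=-2, y=1: f runs t := -2 | u := -10 | ((min((x * 4), (-2 + 9)) >= (x + u)) && ((3 * t) != min(-2, 8))): true | y := 6 | t := -48 | result -10; g runs t := -2 | u := -10 | ((min((x * 4), (9 + -2)) >= (x + u)) && ((3 * t) != min(-2, 8))): true | y := 6 | t := -48 | result -10; both end at -10.
Sweeping the whole domain (49 inputs) finds no disagreement.
verdict: equivalent


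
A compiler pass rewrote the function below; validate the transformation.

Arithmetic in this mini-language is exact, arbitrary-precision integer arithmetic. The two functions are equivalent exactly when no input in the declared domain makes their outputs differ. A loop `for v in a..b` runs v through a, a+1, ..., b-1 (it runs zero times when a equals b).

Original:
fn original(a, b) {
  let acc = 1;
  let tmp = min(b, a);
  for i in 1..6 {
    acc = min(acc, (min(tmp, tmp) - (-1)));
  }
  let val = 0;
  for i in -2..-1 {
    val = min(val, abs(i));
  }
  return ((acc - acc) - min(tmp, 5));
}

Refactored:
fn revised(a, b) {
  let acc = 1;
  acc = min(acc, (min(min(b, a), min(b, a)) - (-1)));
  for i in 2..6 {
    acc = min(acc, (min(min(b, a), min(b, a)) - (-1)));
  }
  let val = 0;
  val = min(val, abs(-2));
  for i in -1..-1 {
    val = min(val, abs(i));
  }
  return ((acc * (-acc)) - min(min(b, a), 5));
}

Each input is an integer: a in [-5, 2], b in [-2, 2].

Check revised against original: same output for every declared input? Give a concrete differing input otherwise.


These are not equivalent — on a=-5, b=-2 the outputs split (5 vs -11).
original: acc := 1 | tmp := -5 | iter i=1: | acc := -4 | iter i=2: | acc := -4 | iter i=3: | acc := -4 | iter i=4: | acc := -4 | iter i=5: | acc := -4 | val := 0 | iter i=-2: | val := 0 | result 5
revised: acc := 1 | acc := -4 | iter i=2: | acc := -4 | iter i=3: | acc := -4 | iter i=4: | acc := -4 | iter i=5: | acc := -4 | val := 0 | val := 0 | loop over i: empty range | result -11
verdict: not equivalent; witness: a=-5, b=-2


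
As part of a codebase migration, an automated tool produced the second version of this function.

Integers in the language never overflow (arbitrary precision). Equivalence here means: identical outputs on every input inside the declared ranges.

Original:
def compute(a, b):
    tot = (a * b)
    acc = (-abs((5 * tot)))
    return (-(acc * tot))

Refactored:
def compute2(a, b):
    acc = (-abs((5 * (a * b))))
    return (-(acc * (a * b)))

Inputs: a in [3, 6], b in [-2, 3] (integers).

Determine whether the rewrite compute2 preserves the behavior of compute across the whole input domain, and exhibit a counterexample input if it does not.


Although local variable names differ, and arithmetic usage differs, and statement counts differ, 24/24 inputs agree.
verdict: equivalent


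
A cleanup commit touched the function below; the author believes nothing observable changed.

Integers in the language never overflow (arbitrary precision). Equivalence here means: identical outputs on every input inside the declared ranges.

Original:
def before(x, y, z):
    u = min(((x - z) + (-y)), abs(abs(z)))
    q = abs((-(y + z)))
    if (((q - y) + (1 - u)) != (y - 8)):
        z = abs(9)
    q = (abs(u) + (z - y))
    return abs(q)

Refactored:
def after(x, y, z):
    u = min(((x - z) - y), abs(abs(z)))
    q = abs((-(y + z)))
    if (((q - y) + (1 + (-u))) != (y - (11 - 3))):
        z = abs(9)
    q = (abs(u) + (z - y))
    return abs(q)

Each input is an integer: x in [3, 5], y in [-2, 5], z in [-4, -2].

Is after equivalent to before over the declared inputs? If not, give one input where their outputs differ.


The two are interchangeable: arithmetic usage differs, constant usage differs, and every declared input agrees.
As a probe, take x=5, y=1, z=-2: before runs u = 2; q = 1; (((q - y) + (1 - u)) != (y - 8)) -> true; z = 9; q = 10; return 10; after runs u = 2; q = 1; (((q - y) + (1 + (-u))) != (y - (11 - 3))) -> true; z = 9; q = 10; return 10; both end at 10.
Every one of the 72 inputs gives matching results.
verdict: equivalent


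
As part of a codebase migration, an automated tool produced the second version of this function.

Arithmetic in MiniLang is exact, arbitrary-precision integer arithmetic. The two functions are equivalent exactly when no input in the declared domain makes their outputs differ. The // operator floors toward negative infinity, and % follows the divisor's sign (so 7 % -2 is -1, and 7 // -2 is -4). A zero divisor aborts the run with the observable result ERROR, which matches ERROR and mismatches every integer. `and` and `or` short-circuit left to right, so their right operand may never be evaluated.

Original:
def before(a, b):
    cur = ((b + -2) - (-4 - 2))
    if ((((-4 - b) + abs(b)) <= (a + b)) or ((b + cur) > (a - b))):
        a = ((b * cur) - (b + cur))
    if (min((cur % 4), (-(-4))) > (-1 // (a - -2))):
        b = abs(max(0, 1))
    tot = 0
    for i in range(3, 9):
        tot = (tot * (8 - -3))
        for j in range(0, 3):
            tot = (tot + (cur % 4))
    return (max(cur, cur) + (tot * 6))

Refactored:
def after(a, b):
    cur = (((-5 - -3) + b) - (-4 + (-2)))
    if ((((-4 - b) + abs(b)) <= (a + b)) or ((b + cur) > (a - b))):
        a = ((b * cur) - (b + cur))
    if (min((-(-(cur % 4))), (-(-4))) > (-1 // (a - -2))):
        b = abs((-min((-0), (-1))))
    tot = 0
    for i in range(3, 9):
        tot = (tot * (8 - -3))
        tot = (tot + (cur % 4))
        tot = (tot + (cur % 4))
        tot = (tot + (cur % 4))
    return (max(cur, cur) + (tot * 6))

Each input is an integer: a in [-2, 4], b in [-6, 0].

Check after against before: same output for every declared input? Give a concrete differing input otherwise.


Side by side, the visible changes include: min/max/abs usage differs; also loop structure differs; also statement counts differ; also arithmetic usage differs; also local variable names differ; also constant usage differs.
Tracing a=3, b=-6: before: cur := -2 | ((((-4 - b) + abs(b)) <= (a + b)) or ((b + cur) > (a - b))): false | (min((cur % 4), (-(-4))) > (-1 // (a - -2))): true | b := 1 | tot := 0 | iter i=3: | tot := 0 | iter j=0: | tot := 2 | iter j=1: | tot := 4 | iter j=2: | tot := 6 | iter i=4: | tot := 66 | iter j=0: | tot := 68 | iter j=1: | tot := 70 | iter j=2: | tot := 72 | iter i=5: | tot := 792 | iter j=0: | tot := 794 | iter j=1: | tot := 796 | iter j=2: | tot := 798 | iter i=6: | tot := 8778 | iter j=0: | tot := 8780 | iter j=1: | tot := 8782 | iter j=2: | tot := 8784 | iter i=7: | tot := 96624 | iter j=0: | tot := 96626 | iter j=1: | tot := 96628 | iter j=2: | tot := 96630 | iter i=8: | tot := 1062930 | iter j=0: | tot := 1062932 | iter j=1: | tot := 1062934 | iter j=2: | tot := 1062936 | result 6377614 | after: cur := -2 | ((((-4 - b) + abs(b)) <= (a + b)) or ((b + cur) > (a - b))): false | (min((-(-(cur % 4))), (-(-4))) > (-1 // (a - -2))): true | b := 1 | tot := 0 | iter i=3: | tot := 0 | tot := 2 | tot := 4 | tot := 6 | iter i=4: | tot := 66 | tot := 68 | tot := 70 | tot := 72 | iter i=5: | tot := 792 | tot := 794 | tot := 796 | tot := 798 | iter i=6: | tot := 8778 | tot := 8780 | tot := 8782 | tot := 8784 | iter i=7: | tot := 96624 | tot := 96626 | tot := 96628 | tot := 96630 | iter i=8: | tot := 1062930 | tot := 1062932 | tot := 1062934 | tot := 1062936 | result 6377614 — matching result 6377614.
Every one of the 49 inputs gives matching results.
verdict: equivalent


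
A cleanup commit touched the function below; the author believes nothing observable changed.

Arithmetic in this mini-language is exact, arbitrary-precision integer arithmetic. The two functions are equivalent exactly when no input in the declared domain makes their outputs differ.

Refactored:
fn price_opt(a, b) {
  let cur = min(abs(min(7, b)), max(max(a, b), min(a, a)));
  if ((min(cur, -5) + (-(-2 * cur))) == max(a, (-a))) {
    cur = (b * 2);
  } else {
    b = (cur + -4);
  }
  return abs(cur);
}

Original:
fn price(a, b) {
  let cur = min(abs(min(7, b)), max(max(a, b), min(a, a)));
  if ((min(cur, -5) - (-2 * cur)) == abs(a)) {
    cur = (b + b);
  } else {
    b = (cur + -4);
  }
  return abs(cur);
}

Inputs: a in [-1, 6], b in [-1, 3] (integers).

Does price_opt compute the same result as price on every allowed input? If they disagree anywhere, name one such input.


Changes here: constant usage differs; also min/max/abs usage differs; also arithmetic usage differs; the full 40-point sweep finds no disagreement.
verdict: equivalent


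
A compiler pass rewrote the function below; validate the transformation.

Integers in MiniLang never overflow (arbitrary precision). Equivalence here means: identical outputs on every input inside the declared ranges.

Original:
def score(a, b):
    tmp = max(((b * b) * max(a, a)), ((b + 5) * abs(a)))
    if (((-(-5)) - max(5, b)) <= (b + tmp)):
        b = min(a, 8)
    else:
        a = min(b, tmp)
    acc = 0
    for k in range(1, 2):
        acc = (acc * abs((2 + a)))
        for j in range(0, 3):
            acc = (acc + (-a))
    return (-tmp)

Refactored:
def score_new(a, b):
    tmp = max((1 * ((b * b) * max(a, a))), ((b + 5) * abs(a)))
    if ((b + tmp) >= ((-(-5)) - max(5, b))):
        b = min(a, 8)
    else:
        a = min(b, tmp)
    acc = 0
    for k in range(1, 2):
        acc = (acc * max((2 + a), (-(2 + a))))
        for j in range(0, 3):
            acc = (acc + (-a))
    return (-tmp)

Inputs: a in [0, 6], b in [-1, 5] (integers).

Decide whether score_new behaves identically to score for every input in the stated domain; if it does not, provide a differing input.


Differences: constant usage differs; and min/max/abs usage differs; and arithmetic usage differs; and comparison usage differs — yet all 49 inputs agree.
verdict: equivalent


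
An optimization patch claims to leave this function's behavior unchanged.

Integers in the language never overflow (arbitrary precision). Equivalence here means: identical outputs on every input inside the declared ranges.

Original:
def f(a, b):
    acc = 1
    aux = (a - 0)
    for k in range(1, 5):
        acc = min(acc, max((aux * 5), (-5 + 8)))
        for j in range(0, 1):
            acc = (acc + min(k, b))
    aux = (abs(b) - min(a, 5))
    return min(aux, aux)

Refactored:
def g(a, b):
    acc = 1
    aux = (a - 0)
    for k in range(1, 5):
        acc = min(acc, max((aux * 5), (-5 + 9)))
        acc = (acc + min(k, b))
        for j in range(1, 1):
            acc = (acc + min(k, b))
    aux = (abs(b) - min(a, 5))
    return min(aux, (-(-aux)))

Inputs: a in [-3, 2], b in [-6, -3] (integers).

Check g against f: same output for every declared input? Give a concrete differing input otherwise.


The edit looks behavioral (`8` became `9`), but over these ranges it never changes the outcome; all 24 inputs agree.
verdict: equivalent


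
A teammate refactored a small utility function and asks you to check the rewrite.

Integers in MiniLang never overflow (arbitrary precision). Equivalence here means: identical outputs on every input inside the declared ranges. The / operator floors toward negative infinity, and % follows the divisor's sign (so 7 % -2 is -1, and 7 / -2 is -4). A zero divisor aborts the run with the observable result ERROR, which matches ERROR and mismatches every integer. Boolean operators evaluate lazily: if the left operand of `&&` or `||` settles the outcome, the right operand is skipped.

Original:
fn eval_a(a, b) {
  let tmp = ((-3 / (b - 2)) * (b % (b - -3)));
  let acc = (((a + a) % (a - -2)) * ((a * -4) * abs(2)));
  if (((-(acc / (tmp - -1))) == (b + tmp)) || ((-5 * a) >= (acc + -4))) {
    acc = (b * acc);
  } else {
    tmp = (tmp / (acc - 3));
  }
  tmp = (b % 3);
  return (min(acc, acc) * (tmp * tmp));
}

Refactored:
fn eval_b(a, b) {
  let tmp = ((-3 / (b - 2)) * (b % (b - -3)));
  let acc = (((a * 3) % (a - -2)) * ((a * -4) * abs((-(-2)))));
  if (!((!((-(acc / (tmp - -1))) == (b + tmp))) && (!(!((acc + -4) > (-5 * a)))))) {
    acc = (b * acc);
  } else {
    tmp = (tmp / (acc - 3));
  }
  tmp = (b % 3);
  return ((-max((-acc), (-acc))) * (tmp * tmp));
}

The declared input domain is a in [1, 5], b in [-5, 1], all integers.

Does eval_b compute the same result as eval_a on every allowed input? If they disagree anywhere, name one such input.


Take a=1, b=-5.
eval_a: tmp becomes 0; next acc becomes -16; next (((-(acc / (tmp - -1))) == (b + tmp)) || ((-5 * a) >= (acc + -4))) evaluates to true; next acc becomes 80; next tmp becomes 1; next final value 80
eval_b: tmp becomes 0; next acc becomes 0; next (!((!((-(acc / (tmp - -1))) == (b + tmp))) && (!(!((acc + -4) > (-5 * a)))))) evaluates to false; next tmp becomes 0; next tmp becomes 1; next final value 0
80 vs 0 — the two versions disagree here.
verdict: not equivalent; witness: a=1, b=-5


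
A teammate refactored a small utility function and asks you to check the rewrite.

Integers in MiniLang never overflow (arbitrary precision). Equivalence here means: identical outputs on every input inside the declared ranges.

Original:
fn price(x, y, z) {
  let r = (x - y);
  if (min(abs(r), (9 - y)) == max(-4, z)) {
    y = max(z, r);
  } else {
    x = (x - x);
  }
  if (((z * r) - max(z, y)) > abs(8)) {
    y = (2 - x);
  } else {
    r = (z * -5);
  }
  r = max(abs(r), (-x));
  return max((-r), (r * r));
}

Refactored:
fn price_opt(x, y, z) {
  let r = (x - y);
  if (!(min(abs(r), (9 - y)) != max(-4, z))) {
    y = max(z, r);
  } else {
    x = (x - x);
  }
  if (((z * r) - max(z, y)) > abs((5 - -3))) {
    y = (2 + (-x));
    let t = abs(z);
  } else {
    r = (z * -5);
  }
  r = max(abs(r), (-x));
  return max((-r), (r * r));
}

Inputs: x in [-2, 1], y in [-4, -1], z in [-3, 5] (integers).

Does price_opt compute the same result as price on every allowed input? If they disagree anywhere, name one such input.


Although boolean connective usage differs, min/max/abs usage differs, comparison usage differs, statement counts differ, arithmetic usage differs, constant usage differs, local variable names differ, 144/144 inputs agree.
verdict: equivalent


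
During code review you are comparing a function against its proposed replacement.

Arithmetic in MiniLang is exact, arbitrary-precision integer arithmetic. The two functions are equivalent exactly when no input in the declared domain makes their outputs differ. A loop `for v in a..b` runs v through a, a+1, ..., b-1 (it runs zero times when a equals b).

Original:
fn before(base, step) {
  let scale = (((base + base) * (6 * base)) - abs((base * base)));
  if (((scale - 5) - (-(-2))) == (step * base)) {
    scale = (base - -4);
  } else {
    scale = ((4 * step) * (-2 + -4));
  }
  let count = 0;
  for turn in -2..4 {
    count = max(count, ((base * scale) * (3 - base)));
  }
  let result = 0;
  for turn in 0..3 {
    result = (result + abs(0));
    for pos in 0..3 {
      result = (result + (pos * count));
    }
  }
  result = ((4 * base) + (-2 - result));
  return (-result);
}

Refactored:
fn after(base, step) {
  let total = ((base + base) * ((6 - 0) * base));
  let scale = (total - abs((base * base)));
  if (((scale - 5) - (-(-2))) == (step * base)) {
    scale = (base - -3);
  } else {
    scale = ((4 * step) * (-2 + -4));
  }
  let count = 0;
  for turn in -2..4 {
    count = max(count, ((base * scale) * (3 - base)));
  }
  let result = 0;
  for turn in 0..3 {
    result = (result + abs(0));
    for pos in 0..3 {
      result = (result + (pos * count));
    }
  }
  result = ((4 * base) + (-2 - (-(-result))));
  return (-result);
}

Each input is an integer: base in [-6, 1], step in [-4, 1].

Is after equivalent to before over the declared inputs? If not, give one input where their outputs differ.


Although `-4` became `-3`, no input in the stated domain can expose it.
One worked example (base=1, step=-3) — before: scale=11, then (((scale - 5) - (-(-2))) == (step * base)) is false, then scale=72, then count=0, then (turn=-2), then count=144, then (turn=-1), then count=144, then (turn=0), then count=144, then (turn=1), then count=144, then (turn=2), then count=144, then (turn=3), then count=144, then result=0, then (turn=0), then result=0, then (pos=0), then result=0, then (pos=1), then result=144, then (pos=2), then result=432, then (turn=1), then result=432, then (pos=0), then result=432, then (pos=1), then result=576, then (pos=2), then result=864, then (turn=2), then result=864, then (pos=0), then result=864, then (pos=1), then result=1008, then (pos=2), then result=1296, then result=-1294, then returns 1294; after: total=12, then scale=11, then (((scale - 5) - (-(-2))) == (step * base)) is false, then scale=72, then count=0, then (turn=-2), then count=144, then (turn=-1), then count=144, then (turn=0), then count=144, then (turn=1), then count=144, then (turn=2), then count=144, then (turn=3), then count=144, then result=0, then (turn=0), then result=0, then (pos=0), then result=0, then (pos=1), then result=144, then (pos=2), then result=432, then (turn=1), then result=432, then (pos=0), then result=432, then (pos=1), then result=576, then (pos=2), then result=864, then (turn=2), then result=864, then (pos=0), then result=864, then (pos=1), then result=1008, then (pos=2), then result=1296, then result=-1294, then returns 1294; agreement on 1294.
Checked all 48 inputs in the declared domain: the outputs agree on every one.
verdict: equivalent


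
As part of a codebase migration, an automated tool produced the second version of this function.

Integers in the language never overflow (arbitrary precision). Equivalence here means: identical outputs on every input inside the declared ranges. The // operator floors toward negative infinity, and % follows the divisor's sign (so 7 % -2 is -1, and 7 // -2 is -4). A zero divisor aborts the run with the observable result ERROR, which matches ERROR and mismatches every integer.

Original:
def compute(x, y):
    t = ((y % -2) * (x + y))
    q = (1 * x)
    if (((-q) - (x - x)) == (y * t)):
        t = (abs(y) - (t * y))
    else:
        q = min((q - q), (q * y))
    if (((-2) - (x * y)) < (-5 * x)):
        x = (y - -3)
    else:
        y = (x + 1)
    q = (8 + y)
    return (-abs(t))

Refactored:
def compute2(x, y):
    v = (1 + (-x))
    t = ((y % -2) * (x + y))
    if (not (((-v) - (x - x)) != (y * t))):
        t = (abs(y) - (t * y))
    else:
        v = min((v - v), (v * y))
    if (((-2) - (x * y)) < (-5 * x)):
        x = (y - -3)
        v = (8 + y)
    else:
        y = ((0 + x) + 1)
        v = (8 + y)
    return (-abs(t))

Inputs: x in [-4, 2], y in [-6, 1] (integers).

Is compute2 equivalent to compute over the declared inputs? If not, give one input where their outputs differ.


At x=-4, y=-1: compute gives -5, compute2 gives -6.
verdict: not equivalent; witness: x=-4, y=-1


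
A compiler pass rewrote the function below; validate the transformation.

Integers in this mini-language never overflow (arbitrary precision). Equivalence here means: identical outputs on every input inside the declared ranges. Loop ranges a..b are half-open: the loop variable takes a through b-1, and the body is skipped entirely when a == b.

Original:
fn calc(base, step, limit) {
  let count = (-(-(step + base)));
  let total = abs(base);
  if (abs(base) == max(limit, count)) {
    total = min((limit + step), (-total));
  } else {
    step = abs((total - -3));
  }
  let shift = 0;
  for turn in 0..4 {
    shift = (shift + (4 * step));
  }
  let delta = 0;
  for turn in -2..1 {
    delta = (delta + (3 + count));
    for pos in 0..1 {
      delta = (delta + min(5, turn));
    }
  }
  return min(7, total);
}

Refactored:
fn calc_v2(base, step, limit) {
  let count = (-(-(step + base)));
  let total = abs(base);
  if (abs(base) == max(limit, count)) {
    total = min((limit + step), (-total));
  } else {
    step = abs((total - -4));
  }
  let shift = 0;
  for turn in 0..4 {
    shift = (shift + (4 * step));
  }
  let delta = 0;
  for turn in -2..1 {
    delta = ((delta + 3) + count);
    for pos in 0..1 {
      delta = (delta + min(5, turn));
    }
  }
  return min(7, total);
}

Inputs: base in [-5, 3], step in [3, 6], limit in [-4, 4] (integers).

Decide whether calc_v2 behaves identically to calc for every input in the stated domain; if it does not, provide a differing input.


The suspicious edit (`-3` became `-4`) never changes the result for any input inside the declared domain.
Spot check at base=-5, step=5, limit=-3 — calc: count becomes 0; next total becomes 5; next (abs(base) == max(limit, count)) evaluates to false; next step becomes 8; next shift becomes 0; next at turn=0:; next shift becomes 32; next at turn=1:; next shift becomes 64; next at turn=2:; next shift becomes 96; next at turn=3:; next shift becomes 128; next delta becomes 0; next at turn=-2:; next delta becomes 3; next at pos=0:; next delta becomes 1; next at turn=-1:; next delta becomes 4; next at pos=0:; next delta becomes 3; next at turn=0:; next delta becomes 6; next at pos=0:; next delta becomes 6; next final value 5. calc_v2: count becomes 0; next total becomes 5; next (abs(base) == max(limit, count)) evaluates to false; next step becomes 9; next shift becomes 0; next at turn=0:; next shift becomes 36; next at turn=1:; next shift becomes 72; next at turn=2:; next shift becomes 108; next at turn=3:; next shift becomes 144; next delta becomes 0; next at turn=-2:; next delta becomes 3; next at pos=0:; next delta becomes 1; next at turn=-1:; next delta becomes 4; next at pos=0:; next delta becomes 3; next at turn=0:; next delta becomes 6; next at pos=0:; next delta becomes 6; next final value 5. Both give 5.
Every one of the 324 inputs gives matching results.
verdict: equivalent


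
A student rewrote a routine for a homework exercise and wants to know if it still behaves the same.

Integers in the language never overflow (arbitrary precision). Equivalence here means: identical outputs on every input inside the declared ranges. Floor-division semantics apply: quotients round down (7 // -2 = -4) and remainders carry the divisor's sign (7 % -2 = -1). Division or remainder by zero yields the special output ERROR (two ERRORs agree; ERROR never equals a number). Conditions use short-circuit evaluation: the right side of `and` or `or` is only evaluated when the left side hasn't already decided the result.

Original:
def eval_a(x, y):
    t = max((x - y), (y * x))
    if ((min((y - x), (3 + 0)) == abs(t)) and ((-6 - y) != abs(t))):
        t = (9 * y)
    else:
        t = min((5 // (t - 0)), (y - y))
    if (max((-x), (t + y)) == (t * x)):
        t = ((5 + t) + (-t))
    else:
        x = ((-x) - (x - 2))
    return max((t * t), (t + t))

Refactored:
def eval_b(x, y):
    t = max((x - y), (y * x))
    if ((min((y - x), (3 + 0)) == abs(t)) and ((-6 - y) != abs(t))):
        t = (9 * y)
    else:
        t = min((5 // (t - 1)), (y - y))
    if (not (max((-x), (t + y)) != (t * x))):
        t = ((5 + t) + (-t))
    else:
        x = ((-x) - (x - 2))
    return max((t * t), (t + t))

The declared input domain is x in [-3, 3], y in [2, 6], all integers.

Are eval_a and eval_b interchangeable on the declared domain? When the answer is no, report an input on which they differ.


Input x=-2, y=2: 4 from eval_a versus 25 from eval_b.
verdict: not equivalent; witness: x=-2, y=2


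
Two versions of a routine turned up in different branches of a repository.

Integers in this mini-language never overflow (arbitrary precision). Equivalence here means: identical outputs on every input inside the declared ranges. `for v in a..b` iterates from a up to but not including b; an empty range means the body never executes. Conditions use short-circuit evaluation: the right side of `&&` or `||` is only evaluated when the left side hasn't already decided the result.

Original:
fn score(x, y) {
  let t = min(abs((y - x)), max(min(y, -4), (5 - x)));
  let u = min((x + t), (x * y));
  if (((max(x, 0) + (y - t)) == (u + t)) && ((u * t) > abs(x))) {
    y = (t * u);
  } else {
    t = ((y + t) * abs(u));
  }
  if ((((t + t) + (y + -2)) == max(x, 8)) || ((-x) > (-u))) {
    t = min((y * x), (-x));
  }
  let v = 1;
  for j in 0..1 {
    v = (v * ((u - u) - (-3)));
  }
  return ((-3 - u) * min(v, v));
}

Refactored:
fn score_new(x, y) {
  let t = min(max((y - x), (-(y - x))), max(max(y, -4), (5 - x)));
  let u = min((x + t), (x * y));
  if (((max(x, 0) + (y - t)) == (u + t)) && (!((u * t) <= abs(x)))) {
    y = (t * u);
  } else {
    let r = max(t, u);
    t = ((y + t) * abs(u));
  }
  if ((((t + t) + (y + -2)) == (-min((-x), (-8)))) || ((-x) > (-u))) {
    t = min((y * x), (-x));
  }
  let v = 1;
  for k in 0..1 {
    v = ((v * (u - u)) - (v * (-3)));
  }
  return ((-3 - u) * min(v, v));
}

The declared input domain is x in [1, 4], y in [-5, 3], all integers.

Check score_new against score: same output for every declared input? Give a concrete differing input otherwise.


On input x=4, y=2, score returns -24 while score_new returns -27.
verdict: not equivalent; witness: x=4, y=2


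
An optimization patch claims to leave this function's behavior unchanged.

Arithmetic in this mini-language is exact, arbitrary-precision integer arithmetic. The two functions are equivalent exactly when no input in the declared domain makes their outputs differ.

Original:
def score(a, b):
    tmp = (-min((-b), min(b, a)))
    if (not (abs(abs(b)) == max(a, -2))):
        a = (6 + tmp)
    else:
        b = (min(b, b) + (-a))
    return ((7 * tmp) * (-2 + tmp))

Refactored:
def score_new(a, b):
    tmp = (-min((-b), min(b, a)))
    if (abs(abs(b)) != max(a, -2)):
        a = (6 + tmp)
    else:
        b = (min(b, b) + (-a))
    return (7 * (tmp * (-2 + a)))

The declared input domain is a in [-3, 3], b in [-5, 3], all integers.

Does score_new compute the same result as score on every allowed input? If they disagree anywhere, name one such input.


On input a=-3, b=-5, score returns 105 while score_new returns 315.
verdict: not equivalent; witness: a=-3, b=-5


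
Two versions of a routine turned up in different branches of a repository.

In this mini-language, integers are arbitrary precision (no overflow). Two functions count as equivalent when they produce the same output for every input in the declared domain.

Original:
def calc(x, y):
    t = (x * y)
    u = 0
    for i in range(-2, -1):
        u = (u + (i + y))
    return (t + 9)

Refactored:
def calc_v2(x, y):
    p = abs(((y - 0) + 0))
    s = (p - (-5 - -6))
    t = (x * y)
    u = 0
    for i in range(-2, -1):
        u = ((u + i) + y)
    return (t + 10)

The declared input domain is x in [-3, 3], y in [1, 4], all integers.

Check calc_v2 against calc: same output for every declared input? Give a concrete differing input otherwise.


Not equivalent: x=-3, y=1 separates them (6 vs 7).
calc: t=-3, then u=0, then (i=-2), then u=-1, then returns 6
calc_v2: p=1, then s=0, then t=-3, then u=0, then (i=-2), then u=-1, then returns 7
verdict: not equivalent; witness: x=-3, y=1


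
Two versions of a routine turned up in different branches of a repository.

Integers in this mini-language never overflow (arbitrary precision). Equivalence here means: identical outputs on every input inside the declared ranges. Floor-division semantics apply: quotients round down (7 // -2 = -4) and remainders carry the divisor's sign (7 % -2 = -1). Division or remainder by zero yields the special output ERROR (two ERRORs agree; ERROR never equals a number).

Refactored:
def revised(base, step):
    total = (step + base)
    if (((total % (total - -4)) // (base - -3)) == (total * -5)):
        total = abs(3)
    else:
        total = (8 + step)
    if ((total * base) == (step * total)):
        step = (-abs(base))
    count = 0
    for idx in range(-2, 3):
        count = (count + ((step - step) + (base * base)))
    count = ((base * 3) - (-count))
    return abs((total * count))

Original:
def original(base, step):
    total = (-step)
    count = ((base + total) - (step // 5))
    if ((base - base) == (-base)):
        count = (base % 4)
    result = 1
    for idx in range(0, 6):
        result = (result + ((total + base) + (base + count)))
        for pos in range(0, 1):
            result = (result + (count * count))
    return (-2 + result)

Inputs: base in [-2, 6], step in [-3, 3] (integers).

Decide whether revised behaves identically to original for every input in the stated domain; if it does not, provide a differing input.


The rewrite breaks on base=-2, step=-3, where the results are 29 and 70.
original: total := 3 | count := 2 | ((base - base) == (-base)): false | result := 1 | iter idx=0: | result := 2 | iter pos=0: | result := 6 | iter idx=1: | result := 7 | iter pos=0: | result := 11 | iter idx=2: | result := 12 | iter pos=0: | result := 16 | iter idx=3: | result := 17 | iter pos=0: | result := 21 | iter idx=4: | result := 22 | iter pos=0: | result := 26 | iter idx=5: | result := 27 | iter pos=0: | result := 31 | result 29
revised: total := -5 | (((total % (total - -4)) // (base - -3)) == (total * -5)): false | total := 5 | ((total * base) == (step * total)): false | count := 0 | iter idx=-2: | count := 4 | iter idx=-1: | count := 8 | iter idx=0: | count := 12 | iter idx=1: | count := 16 | iter idx=2: | count := 20 | count := 14 | result 70
verdict: not equivalent; witness: base=-2, step=-3


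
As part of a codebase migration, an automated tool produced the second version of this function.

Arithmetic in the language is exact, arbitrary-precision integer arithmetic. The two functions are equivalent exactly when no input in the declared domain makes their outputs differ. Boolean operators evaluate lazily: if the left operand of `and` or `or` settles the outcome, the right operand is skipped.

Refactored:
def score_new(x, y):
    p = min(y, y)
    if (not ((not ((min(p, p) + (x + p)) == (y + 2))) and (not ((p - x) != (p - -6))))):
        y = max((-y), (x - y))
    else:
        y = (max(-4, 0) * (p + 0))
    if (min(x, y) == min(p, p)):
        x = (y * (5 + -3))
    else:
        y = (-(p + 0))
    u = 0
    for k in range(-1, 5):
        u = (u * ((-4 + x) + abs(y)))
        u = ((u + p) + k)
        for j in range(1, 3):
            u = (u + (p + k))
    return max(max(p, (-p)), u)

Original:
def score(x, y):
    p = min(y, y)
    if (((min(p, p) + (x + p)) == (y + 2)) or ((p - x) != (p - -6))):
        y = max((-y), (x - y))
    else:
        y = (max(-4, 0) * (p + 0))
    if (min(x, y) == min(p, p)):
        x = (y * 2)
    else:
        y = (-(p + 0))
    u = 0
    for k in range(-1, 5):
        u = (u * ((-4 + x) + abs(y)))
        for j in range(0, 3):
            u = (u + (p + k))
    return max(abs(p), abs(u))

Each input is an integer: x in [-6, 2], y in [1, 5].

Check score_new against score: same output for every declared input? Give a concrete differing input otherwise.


Try x=-6, y=2.
score: p=2, then (((min(p, p) + (x + p)) == (y + 2)) or ((p - x) != (p - -6))) is false, then y=0, then (min(x, y) == min(p, p)) is false, then y=-2, then u=0, then (k=-1), then u=0, then (j=0), then u=1, then (j=1), then u=2, then (j=2), then u=3, then (k=0), then u=-24, then (j=0), then u=-22, then (j=1), then u=-20, then (j=2), then u=-18, then (k=1), then u=144, then (j=0), then u=147, then (j=1), then u=150, then (j=2), then u=153, then (k=2), then u=-1224, then (j=0), then u=-1220, then (j=1), then u=-1216, then (j=2), then u=-1212, then (k=3), then u=9696, then (j=0), then u=9701, then (j=1), then u=9706, then (j=2), then u=9711, then (k=4), then u=-77688, then (j=0), then u=-77682, then (j=1), then u=-77676, then (j=2), then u=-77670, then returns 77670
score_new: p=2, then (not ((not ((min(p, p) + (x + p)) == (y + 2))) and (not ((p - x) != (p - -6))))) is false, then y=0, then (min(x, y) == min(p, p)) is false, then y=-2, then u=0, then (k=-1), then u=0, then u=1, then (j=1), then u=2, then (j=2), then u=3, then (k=0), then u=-24, then u=-22, then (j=1), then u=-20, then (j=2), then u=-18, then (k=1), then u=144, then u=147, then (j=1), then u=150, then (j=2), then u=153, then (k=2), then u=-1224, then u=-1220, then (j=1), then u=-1216, then (j=2), then u=-1212, then (k=3), then u=9696, then u=9701, then (j=1), then u=9706, then (j=2), then u=9711, then (k=4), then u=-77688, then u=-77682, then (j=1), then u=-77676, then (j=2), then u=-77670, then returns 2
77670 and 2 differ, so these are not the same function on this domain.
verdict: not equivalent; witness: x=-6, y=2


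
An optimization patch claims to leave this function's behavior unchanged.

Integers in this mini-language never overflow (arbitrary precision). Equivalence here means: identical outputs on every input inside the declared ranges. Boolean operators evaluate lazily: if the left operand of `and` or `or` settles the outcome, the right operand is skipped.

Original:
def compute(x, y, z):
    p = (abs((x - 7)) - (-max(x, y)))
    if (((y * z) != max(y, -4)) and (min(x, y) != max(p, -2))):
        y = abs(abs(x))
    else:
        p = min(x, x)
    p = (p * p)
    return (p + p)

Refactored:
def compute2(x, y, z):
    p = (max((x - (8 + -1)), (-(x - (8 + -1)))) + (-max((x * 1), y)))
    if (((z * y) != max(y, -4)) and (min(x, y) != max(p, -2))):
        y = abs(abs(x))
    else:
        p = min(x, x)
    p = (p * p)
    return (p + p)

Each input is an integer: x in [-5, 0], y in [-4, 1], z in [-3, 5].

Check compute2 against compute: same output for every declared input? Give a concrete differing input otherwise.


Take x=-5, y=-4, z=-3.
compute: p becomes 8; next (((y * z) != max(y, -4)) and (min(x, y) != max(p, -2))) evaluates to true; next y becomes 5; next p becomes 64; next final value 128
compute2: p becomes 16; next (((z * y) != max(y, -4)) and (min(x, y) != max(p, -2))) evaluates to true; next y becomes 5; next p becomes 256; next final value 512
128 != 512, so the rewrite changes behavior.
verdict: not equivalent; witness: x=-5, y=-4, z=-3


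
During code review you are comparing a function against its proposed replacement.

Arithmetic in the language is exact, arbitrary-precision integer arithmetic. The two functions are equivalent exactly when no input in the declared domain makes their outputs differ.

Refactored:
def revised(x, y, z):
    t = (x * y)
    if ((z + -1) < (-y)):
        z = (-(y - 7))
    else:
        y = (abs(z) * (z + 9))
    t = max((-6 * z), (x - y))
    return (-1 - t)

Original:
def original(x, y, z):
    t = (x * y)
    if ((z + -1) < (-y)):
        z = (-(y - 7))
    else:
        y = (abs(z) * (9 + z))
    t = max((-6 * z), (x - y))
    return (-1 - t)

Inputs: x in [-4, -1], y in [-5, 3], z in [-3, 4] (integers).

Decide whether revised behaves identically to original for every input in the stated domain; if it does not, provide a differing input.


Equivalent — the differences include same computation, different form, yet no declared input distinguishes the two.
One worked example (x=-4, y=2, z=-1) — original: t := -8 | ((z + -1) < (-y)): false | y := 8 | t := 6 | result -7; revised: t := -8 | ((z + -1) < (-y)): false | y := 8 | t := 6 | result -7; agreement on -7.
Sweeping the whole domain (288 inputs) finds no disagreement.
verdict: equivalent
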